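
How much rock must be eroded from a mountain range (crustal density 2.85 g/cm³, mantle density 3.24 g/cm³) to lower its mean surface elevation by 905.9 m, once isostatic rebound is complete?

7530 m

Net drop Δ = e − u = e − e ρ_c/ρ_m = e (ρ_m − ρ_c)/ρ_m.
e = Δ ρ_m/(ρ_m − ρ_c) = 905.9 m × 3.24/0.39 = 7530 m.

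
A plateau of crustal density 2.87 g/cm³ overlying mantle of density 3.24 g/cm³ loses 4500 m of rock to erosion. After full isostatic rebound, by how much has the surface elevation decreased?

514 m

Rebound u = e ρ_c/ρ_m = 4500 m × 2.87/3.24 = 3986 m.
Net surface drop = e − u = 4500 m − 3986 m = e (ρ_m − ρ_c)/ρ_m = 514 m.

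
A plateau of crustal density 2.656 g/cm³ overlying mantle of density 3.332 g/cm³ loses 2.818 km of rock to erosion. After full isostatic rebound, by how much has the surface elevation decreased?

Rebound u = e ρ_c/ρ_m = 2.818 km × 2.656/3.332 = 2.246 km.
Net surface drop = e − u = 2.818 km − 2.246 km = e (ρ_m − ρ_c)/ρ_m = 0.572 km.

0.572 km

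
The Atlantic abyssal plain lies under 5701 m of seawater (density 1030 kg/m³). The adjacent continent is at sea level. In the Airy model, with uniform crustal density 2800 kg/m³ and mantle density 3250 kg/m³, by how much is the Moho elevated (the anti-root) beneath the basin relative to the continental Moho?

For local isostatic compensation: replacing crust with seawater at the top is compensated by replacing crust with mantle at the base: d (ρ_c − ρ_w) = a (ρ_m − ρ_c).
a = d (ρ_c − ρ_w)/(ρ_m − ρ_c) = 5701 m × 1770/450 = 22400 m.

22400 m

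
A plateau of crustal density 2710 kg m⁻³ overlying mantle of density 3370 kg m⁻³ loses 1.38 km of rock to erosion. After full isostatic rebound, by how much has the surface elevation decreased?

Rebound u = e ρ_c/ρ_m = 1.38 km × 2710/3370 = 1.11 km.
Net surface drop = e − u = 1.38 km − 1.11 km = e (ρ_m − ρ_c)/ρ_m = 0.27 km.

0.27 km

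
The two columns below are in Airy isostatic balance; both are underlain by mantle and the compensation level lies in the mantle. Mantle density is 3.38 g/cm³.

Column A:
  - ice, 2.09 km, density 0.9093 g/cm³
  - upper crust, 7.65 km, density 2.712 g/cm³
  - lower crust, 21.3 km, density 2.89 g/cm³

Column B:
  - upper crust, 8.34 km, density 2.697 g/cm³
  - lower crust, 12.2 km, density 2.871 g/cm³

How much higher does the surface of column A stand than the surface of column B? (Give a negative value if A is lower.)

2.61 km

For any compensation level in the mantle, the mantle terms cancel and isostasy reduces to e = (Σt_A − Σt_B) − (Σ(ρt)_A − Σ(ρt)_B) / ρ_m.
Σt_A = 31.04 km; Σt_B = 20.54 km; Σ(ρt)_A = 84.204237; Σ(ρt)_B = 57.51918 (in km·g/cm³).
e = (31.04 − 20.54) − (84.204237 − 57.51918) / 3.38 = 2.61 km.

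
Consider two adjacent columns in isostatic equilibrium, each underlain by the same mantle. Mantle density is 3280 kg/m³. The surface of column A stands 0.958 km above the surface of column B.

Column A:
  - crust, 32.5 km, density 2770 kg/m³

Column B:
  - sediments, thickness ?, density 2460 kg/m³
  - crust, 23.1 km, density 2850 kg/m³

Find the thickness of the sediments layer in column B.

4.27 km

Take the compensation level at the base of the deeper column (depth z_c below the surface of column A) and equate Σ ρ_i t_i down to z_c; mantle fills any gap and the z_c terms cancel.
Column A: 32.5×2770 + (z_c − 32.5)×3280
Column B: 0.958×0 + x×2460 + 23.1×2850 + (z_c − 0.958 − 23.1 − x)×3280
The z_c×3280 term appears on both sides and cancels. Collect the known terms of each column as K = Σ(ρt)_known − 3280 × (depth of known layers): K_A = 90025 − 3280×32.5 = −16575; K_B = 65835 − 3280×(0.958 + 23.1) = −13075.24.
Balance: K_A = K_B − x×(3280 − 2460), so x = (K_B − K_A)/(3280 − 2460) = 3499.76/820 = 4.27 km.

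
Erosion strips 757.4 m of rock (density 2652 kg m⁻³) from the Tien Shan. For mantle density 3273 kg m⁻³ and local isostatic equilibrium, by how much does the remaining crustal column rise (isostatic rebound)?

Unloading: uplift u = e ρ_c/ρ_m = 757.4 m × 2652/3273 = 614 m.

614 m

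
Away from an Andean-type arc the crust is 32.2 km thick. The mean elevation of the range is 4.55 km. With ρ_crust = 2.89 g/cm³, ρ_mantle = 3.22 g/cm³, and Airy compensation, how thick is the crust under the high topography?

Root depth r = h ρ_c / (ρ_m − ρ_c) = 4.55 km × 2.89 / 0.33 = 39.85 km.
Total thickness = T + h + r = 32.2 km + 4.55 km + 39.85 km = 76.6 km.

76.6 km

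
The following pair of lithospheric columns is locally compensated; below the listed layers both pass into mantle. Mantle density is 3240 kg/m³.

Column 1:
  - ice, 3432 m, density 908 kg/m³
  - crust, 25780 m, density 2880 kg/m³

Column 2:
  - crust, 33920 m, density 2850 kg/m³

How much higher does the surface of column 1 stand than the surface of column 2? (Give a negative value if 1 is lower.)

1250 m

For any compensation level in the mantle, the mantle terms cancel and isostasy reduces to e = (Σt_1 − Σt_2) − (Σ(ρt)_1 − Σ(ρt)_2) / ρ_m.
Σt_1 = 29212 m; Σt_2 = 33920 m; Σ(ρt)_1 = 77362656; Σ(ρt)_2 = 96672000 (in m·kg/m³).
e = (29212 − 33920) − (77362656 − 96672000) / 3240 = 1250 m.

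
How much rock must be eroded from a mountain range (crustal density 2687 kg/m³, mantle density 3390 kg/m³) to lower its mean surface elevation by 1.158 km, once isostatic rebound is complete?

5.58 km

Net drop Δ = e − u = e − e ρ_c/ρ_m = e (ρ_m − ρ_c)/ρ_m.
e = Δ ρ_m/(ρ_m − ρ_c) = 1.158 km × 3390/703 = 5.58 km.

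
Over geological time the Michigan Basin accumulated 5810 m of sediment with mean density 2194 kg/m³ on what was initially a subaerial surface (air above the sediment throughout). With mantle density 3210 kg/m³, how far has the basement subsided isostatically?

3970 m

Subaerial load: s = t ρ_sed / ρ_m = 5810 m × 2194/3210 = 3970 m.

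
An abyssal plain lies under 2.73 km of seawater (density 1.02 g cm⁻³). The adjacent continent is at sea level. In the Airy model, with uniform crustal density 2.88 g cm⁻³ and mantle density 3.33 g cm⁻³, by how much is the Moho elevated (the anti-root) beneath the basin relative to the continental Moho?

For local isostatic compensation: replacing crust with seawater at the top is compensated by replacing crust with mantle at the base: d (ρ_c − ρ_w) = a (ρ_m − ρ_c).
a = d (ρ_c − ρ_w)/(ρ_m − ρ_c) = 2.73 km × 1.86/0.45 = 11.3 km.

11.3 km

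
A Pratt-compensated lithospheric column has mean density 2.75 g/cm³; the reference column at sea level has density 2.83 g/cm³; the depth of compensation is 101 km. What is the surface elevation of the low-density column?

2.94 km

ρ_ref D = ρ (D + h) → h = D (ρ_ref − ρ)/ρ.
h = 101 km × (2.83 − 2.75)/2.75 = 2.94 km.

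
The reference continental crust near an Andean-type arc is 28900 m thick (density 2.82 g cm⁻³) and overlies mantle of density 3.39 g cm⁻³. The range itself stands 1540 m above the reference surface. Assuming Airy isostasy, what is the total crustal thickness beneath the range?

38100 m

Root depth r = h ρ_c / (ρ_m − ρ_c) = 1540 m × 2.82 / 0.57 = 7619 m.
Total thickness = T + h + r = 28900 m + 1540 m + 7619 m = 38100 m.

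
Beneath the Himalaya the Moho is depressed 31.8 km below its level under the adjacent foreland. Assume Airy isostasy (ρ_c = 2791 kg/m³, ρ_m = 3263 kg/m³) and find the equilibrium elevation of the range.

Isostatic balance requires: ρ_c h = (ρ_m − ρ_c) r.
h = r (ρ_m − ρ_c) / ρ_c = 31.8 km × (3263 − 2791) / 2791 = 5.38 km.

5.38 km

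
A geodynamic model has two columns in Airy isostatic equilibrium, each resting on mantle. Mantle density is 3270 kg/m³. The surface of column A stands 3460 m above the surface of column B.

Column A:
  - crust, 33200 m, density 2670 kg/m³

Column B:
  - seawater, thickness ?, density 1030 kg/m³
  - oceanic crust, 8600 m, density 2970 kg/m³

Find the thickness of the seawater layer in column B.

Take the compensation level at the base of the deeper column (depth z_c below the surface of column A) and equate Σ ρ_i t_i down to z_c; mantle fills any gap and the z_c terms cancel.
Column A: 33200×2670 + (z_c − 33200)×3270
Column B: 3460×0 + x×1030 + 8600×2970 + (z_c − 3460 − 8600 − x)×3270
The z_c×3270 term appears on both sides and cancels. Collect the known terms of each column as K = Σ(ρt)_known − 3270 × (depth of known layers): K_A = 88644000 − 3270×33200 = −19920000; K_B = 25542000 − 3270×(3460 + 8600) = −13894200.
Balance: K_A = K_B − x×(3270 − 1030), so x = (K_B − K_A)/(3270 − 1030) = 6025800/2240 = 2690 m.

2690 m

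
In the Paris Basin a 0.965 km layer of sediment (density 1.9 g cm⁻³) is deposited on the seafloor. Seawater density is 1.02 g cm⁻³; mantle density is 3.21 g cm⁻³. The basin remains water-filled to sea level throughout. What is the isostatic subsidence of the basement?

Submarine loading: the sediment displaces seawater, and the subsidence is in turn flooded, so s (ρ_m − ρ_w) = t (ρ_sed − ρ_w).
s = 0.965 km × (1.9 − 1.02) / (3.21 − 1.02) = 0.388 km.

0.388 km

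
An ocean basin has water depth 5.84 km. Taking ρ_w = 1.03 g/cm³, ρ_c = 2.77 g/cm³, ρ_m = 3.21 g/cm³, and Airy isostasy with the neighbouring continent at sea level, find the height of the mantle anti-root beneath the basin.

23.1 km

Equating mass per unit area of the two columns: replacing crust with seawater at the top is compensated by replacing crust with mantle at the base: d (ρ_c − ρ_w) = a (ρ_m − ρ_c).
a = d (ρ_c − ρ_w)/(ρ_m − ρ_c) = 5.84 km × 1.74/0.44 = 23.1 km.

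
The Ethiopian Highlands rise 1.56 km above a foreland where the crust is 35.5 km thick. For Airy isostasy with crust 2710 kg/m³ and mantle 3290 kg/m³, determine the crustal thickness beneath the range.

44.3 km

Root depth r = h ρ_c / (ρ_m − ρ_c) = 1.56 km × 2710 / 580 = 7.289 km.
Total thickness = T + h + r = 35.5 km + 1.56 km + 7.289 km = 44.3 km.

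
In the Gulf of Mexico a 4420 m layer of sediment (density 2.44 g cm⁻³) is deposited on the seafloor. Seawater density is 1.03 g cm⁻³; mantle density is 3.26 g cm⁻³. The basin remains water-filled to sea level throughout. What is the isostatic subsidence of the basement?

Submarine loading: the sediment displaces seawater, and the subsidence is in turn flooded, so s (ρ_m − ρ_w) = t (ρ_sed − ρ_w).
s = 4420 m × (2.44 − 1.03) / (3.26 − 1.03) = 2790 m.

2790 m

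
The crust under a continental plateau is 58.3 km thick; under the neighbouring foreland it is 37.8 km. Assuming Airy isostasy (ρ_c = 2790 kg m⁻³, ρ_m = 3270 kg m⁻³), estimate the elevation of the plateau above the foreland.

Excess crust Δ = 58.3 km − 37.8 km = 20.5 km, split between elevation h and root r with h + r = Δ.
Airy balance ρ_c h = (ρ_m − ρ_c) r gives r = h ρ_c/(ρ_m − ρ_c), so h (1 + ρ_c/(ρ_m − ρ_c)) = Δ, i.e. h = Δ (ρ_m − ρ_c)/ρ_m.
h = 20.5 km × 480/3270 = 3.01 km.

3.01 km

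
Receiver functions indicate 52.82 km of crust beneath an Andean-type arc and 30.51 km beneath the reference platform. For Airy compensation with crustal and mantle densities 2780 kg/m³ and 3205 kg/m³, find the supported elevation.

2.96 km

Excess crust Δ = 52.82 km − 30.51 km = 22.31 km, split between elevation h and root r with h + r = Δ.
Airy balance ρ_c h = (ρ_m − ρ_c) r gives r = h ρ_c/(ρ_m − ρ_c), so h (1 + ρ_c/(ρ_m − ρ_c)) = Δ, i.e. h = Δ (ρ_m − ρ_c)/ρ_m.
h = 22.31 km × 425/3205 = 2.96 km.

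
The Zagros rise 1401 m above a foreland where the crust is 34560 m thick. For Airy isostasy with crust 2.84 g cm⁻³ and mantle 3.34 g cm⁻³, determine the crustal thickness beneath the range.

Root depth r = h ρ_c / (ρ_m − ρ_c) = 1401 m × 2.84 / 0.5 = 7958 m.
Total thickness = T + h + r = 34560 m + 1401 m + 7958 m = 43900 m.

43900 m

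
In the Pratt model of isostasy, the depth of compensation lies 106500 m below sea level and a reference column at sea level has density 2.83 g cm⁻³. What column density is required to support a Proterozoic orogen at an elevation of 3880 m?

Pratt balance: ρ_ref D = ρ (D + h).
ρ = ρ_ref D/(D + h) = 2.83 × 106500 m/(106500 m + 3880 m) = 2.73 g cm⁻³.

2.73 g cm⁻³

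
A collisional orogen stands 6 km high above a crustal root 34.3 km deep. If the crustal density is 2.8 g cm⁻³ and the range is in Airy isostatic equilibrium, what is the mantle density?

Airy balance: ρ_c h = (ρ_m − ρ_c) r → ρ_m = ρ_c (1 + h/r).
ρ_m = 2.8 × (1 + 6 km/34.3 km) = 3.29 g cm⁻³.

3.29 g cm⁻³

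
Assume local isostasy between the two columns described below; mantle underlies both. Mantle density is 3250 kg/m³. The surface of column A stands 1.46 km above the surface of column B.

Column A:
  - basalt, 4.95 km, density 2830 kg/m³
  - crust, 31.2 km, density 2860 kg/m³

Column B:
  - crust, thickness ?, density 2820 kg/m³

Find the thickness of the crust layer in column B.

22.1 km

Take the compensation level at the base of the deeper column (depth z_c below the surface of column A) and equate Σ ρ_i t_i down to z_c; mantle fills any gap and the z_c terms cancel.
Column A: 4.95×2830 + 31.2×2860 + (z_c − 36.15)×3250
Column B: 1.46×0 + x×2820 + (z_c − 1.46 − 0 − x)×3250
The z_c×3250 term appears on both sides and cancels. Collect the known terms of each column as K = Σ(ρt)_known − 3250 × (depth of known layers): K_A = 103240.5 − 3250×36.15 = −14247; K_B = 0 − 3250×(1.46 + 0) = −4745.
Balance: K_A = K_B − x×(3250 − 2820), so x = (K_B − K_A)/(3250 − 2820) = 9502/430 = 22.1 km.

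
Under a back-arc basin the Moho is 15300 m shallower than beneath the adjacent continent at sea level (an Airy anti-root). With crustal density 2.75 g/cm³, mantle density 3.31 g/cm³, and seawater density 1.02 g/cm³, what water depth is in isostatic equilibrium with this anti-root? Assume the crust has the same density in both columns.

4950 m

Replacing a thickness d of crust by seawater at the top must be balanced by replacing crust with mantle at the base: d (ρ_c − ρ_w) = a (ρ_m − ρ_c).
d = a (ρ_m − ρ_c)/(ρ_c − ρ_w) = 15300 m × 0.56/1.73 = 4950 m.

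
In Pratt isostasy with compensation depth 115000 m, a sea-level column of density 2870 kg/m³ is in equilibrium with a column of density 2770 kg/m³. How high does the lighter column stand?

4150 m

ρ_ref D = ρ (D + h) → h = D (ρ_ref − ρ)/ρ.
h = 115000 m × (2870 − 2770)/2770 = 4150 m.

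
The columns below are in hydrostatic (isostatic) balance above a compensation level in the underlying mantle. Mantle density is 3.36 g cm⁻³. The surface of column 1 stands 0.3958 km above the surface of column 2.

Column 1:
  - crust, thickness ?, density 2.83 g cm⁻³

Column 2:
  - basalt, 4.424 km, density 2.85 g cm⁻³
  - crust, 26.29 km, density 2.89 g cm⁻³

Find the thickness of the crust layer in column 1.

30.1 km

Take the compensation level at the base of the deeper column (depth z_c below the surface of column 1) and equate Σ ρ_i t_i down to z_c; mantle fills any gap and the z_c terms cancel.
Column 1: x×2.83 + (z_c − 0 − x)×3.36
Column 2: 0.3958×0 + 4.424×2.85 + 26.29×2.89 + (z_c − 0.3958 − 30.714)×3.36
The z_c×3.36 term appears on both sides and cancels. Collect the known terms of each column as K = Σ(ρt)_known − 3.36 × (depth of known layers): K_1 = 0 − 3.36×0 = 0; K_2 = 88.5865 − 3.36×(0.3958 + 30.714) = −15.942428.
Balance: K_1 − x×(3.36 − 2.83) = K_2, so x = (K_1 − K_2)/(3.36 − 2.83) = 15.9424/0.53 = 30.1 km.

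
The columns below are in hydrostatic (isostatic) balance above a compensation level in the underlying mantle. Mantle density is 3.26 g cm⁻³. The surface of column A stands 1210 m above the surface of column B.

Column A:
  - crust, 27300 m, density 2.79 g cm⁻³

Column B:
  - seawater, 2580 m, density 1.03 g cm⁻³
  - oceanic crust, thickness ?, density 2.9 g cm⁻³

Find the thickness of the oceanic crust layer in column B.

Take the compensation level at the base of the deeper column (depth z_c below the surface of column A) and equate Σ ρ_i t_i down to z_c; mantle fills any gap and the z_c terms cancel.
Column A: 27300×2.79 + (z_c − 27300)×3.26
Column B: 1210×0 + 2580×1.03 + x×2.9 + (z_c − 1210 − 2580 − x)×3.26
The z_c×3.26 term appears on both sides and cancels. Collect the known terms of each column as K = Σ(ρt)_known − 3.26 × (depth of known layers): K_A = 76167 − 3.26×27300 = −12831; K_B = 2657.4 − 3.26×(1210 + 2580) = −9698.
Balance: K_A = K_B − x×(3.26 − 2.9), so x = (K_B − K_A)/(3.26 − 2.9) = 3133/0.36 = 8700 m.

8700 m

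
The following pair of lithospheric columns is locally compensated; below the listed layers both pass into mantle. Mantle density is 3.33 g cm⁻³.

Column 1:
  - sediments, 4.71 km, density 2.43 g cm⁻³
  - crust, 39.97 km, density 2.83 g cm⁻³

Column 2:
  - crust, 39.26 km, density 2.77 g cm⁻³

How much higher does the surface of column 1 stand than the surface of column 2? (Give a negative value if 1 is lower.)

0.672 km

For any compensation level in the mantle, the mantle terms cancel and isostasy reduces to e = (Σt_1 − Σt_2) − (Σ(ρt)_1 − Σ(ρt)_2) / ρ_m.
Σt_1 = 44.68 km; Σt_2 = 39.26 km; Σ(ρt)_1 = 124.5604; Σ(ρt)_2 = 108.7502 (in km·g cm⁻³).
e = (44.68 − 39.26) − (124.5604 − 108.7502) / 3.33 = 0.672 km.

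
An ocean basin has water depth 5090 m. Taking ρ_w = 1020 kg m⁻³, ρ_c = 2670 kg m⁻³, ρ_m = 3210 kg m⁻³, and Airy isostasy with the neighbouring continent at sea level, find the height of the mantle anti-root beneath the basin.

15600 m

Isostatic balance requires: replacing crust with seawater at the top is compensated by replacing crust with mantle at the base: d (ρ_c − ρ_w) = a (ρ_m − ρ_c).
a = d (ρ_c − ρ_w)/(ρ_m − ρ_c) = 5090 m × 1650/540 = 15600 m.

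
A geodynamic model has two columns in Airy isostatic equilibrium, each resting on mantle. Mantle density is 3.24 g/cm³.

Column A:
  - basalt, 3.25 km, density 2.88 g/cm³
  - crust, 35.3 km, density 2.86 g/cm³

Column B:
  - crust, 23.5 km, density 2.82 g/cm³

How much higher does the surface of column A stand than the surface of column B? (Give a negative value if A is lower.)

For any compensation level in the mantle, the mantle terms cancel and isostasy reduces to e = (Σt_A − Σt_B) − (Σ(ρt)_A − Σ(ρt)_B) / ρ_m.
Σt_A = 38.55 km; Σt_B = 23.5 km; Σ(ρt)_A = 110.318; Σ(ρt)_B = 66.27 (in km·g/cm³).
e = (38.55 − 23.5) − (110.318 − 66.27) / 3.24 = 1.45 km.

1.45 km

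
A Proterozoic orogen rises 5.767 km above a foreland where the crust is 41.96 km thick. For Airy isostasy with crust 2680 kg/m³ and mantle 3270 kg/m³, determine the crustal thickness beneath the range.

73.9 km

Root depth r = h ρ_c / (ρ_m − ρ_c) = 5.767 km × 2680 / 590 = 26.2 km.
Total thickness = T + h + r = 41.96 km + 5.767 km + 26.2 km = 73.9 km.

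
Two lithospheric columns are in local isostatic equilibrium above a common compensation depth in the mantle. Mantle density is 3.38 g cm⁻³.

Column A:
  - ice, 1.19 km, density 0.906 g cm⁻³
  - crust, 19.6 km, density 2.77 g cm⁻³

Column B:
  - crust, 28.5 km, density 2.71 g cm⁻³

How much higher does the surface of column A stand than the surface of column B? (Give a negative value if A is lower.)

For any compensation level in the mantle, the mantle terms cancel and isostasy reduces to e = (Σt_A − Σt_B) − (Σ(ρt)_A − Σ(ρt)_B) / ρ_m.
Σt_A = 20.79 km; Σt_B = 28.5 km; Σ(ρt)_A = 55.37014; Σ(ρt)_B = 77.235 (in km·g cm⁻³).
e = (20.79 − 28.5) − (55.37014 − 77.235) / 3.38 = −1.24 km.

−1.24 km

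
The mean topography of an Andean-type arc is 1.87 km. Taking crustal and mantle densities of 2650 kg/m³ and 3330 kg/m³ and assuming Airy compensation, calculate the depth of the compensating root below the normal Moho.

Balancing pressure at the compensation depth: the weight of the topography is balanced by the buoyancy of the root, ρ_c h = (ρ_m − ρ_c) r.
r = h · ρ_c / (ρ_m − ρ_c) = 1.87 km × 2650 / (3330 − 2650) = 7.29 km.

7.29 km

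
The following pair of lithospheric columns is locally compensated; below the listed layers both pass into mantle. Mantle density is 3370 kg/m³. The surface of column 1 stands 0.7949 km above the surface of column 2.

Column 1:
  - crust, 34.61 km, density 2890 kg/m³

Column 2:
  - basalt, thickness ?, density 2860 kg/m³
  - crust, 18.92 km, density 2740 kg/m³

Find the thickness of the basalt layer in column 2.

3.95 km

Take the compensation level at the base of the deeper column (depth z_c below the surface of column 1) and equate Σ ρ_i t_i down to z_c; mantle fills any gap and the z_c terms cancel.
Column 1: 34.61×2890 + (z_c − 34.61)×3370
Column 2: 0.7949×0 + x×2860 + 18.92×2740 + (z_c − 0.7949 − 18.92 − x)×3370
The z_c×3370 term appears on both sides and cancels. Collect the known terms of each column as K = Σ(ρt)_known − 3370 × (depth of known layers): K_1 = 100022.9 − 3370×34.61 = −16612.8; K_2 = 51840.8 − 3370×(0.7949 + 18.92) = −14598.413.
Balance: K_1 = K_2 − x×(3370 − 2860), so x = (K_2 − K_1)/(3370 − 2860) = 2014.39/510 = 3.95 km.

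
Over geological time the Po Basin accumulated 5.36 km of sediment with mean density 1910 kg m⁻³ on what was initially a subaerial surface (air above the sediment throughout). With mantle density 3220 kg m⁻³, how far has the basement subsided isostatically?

3.18 km

Subaerial load: s = t ρ_sed / ρ_m = 5.36 km × 1910/3220 = 3.18 km.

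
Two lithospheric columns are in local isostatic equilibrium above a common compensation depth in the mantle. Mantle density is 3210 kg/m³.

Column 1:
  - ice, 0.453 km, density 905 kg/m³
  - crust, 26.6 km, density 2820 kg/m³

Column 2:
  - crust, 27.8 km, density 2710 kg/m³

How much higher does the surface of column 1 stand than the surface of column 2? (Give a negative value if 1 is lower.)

−0.773 km

For any compensation level in the mantle, the mantle terms cancel and isostasy reduces to e = (Σt_1 − Σt_2) − (Σ(ρt)_1 − Σ(ρt)_2) / ρ_m.
Σt_1 = 27.053 km; Σt_2 = 27.8 km; Σ(ρt)_1 = 75421.965; Σ(ρt)_2 = 75338 (in km·kg/m³).
e = (27.053 − 27.8) − (75421.965 − 75338) / 3210 = −0.773 km.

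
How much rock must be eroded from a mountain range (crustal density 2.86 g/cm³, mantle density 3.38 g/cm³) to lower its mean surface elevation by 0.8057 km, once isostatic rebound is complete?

Net drop Δ = e − u = e − e ρ_c/ρ_m = e (ρ_m − ρ_c)/ρ_m.
e = Δ ρ_m/(ρ_m − ρ_c) = 0.8057 km × 3.38/0.52 = 5.24 km.

5.24 km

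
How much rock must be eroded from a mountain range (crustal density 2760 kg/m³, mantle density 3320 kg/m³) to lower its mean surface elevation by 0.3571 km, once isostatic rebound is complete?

Net drop Δ = e − u = e − e ρ_c/ρ_m = e (ρ_m − ρ_c)/ρ_m.
e = Δ ρ_m/(ρ_m − ρ_c) = 0.3571 km × 3320/560 = 2.12 km.

2.12 km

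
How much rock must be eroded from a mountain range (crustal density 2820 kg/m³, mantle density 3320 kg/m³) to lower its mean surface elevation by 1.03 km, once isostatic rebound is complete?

Net drop Δ = e − u = e − e ρ_c/ρ_m = e (ρ_m − ρ_c)/ρ_m.
e = Δ ρ_m/(ρ_m − ρ_c) = 1.03 km × 3320/500 = 6.84 km.

6.84 km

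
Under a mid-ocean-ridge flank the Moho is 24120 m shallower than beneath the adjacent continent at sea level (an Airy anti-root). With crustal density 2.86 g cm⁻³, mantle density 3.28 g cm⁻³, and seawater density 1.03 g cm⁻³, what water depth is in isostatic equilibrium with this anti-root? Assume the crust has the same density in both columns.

Replacing a thickness d of crust by seawater at the top must be balanced by replacing crust with mantle at the base: d (ρ_c − ρ_w) = a (ρ_m − ρ_c).
d = a (ρ_m − ρ_c)/(ρ_c − ρ_w) = 24120 m × 0.42/1.83 = 5540 m.

5540 m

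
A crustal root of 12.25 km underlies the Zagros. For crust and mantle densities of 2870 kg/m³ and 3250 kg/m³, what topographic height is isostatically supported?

Isostatic balance requires: ρ_c h = (ρ_m − ρ_c) r.
h = r (ρ_m − ρ_c) / ρ_c = 12.25 km × (3250 − 2870) / 2870 = 1.62 km.

1.62 km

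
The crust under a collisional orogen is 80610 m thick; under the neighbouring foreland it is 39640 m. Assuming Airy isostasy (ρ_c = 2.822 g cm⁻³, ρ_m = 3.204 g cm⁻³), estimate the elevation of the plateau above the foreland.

4880 m

Excess crust Δ = 80610 m − 39640 m = 40970 m, split between elevation h and root r with h + r = Δ.
Airy balance ρ_c h = (ρ_m − ρ_c) r gives r = h ρ_c/(ρ_m − ρ_c), so h (1 + ρ_c/(ρ_m − ρ_c)) = Δ, i.e. h = Δ (ρ_m − ρ_c)/ρ_m.
h = 40970 m × 0.382/3.204 = 4880 m.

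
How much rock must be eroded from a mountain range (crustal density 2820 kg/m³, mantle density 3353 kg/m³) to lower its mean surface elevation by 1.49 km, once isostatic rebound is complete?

9.37 km

Net drop Δ = e − u = e − e ρ_c/ρ_m = e (ρ_m − ρ_c)/ρ_m.
e = Δ ρ_m/(ρ_m − ρ_c) = 1.49 km × 3353/533 = 9.37 km.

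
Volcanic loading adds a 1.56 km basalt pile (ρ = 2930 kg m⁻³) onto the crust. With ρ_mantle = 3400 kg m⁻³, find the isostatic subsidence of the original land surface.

Subaerial loading: s = t ρ_load / ρ_m.
s = 1.56 km × 2930/3400 = 1.34 km.

1.34 km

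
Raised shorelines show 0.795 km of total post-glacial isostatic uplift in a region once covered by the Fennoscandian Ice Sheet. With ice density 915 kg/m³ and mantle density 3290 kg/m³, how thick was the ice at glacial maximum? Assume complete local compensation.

u = t ρ_ice/ρ_m → t = u ρ_m/ρ_ice = 0.795 km × 3290/915 = 2.86 km.

2.86 km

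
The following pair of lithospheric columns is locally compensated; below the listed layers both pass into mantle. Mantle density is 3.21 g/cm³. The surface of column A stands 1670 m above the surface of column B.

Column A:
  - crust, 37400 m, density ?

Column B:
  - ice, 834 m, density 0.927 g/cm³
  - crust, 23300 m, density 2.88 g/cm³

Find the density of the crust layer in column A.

2.81 g/cm³

Take the compensation level at the base of the deeper column (depth z_c below the surface of column A) and equate Σ ρ_i t_i down to z_c; mantle fills any gap and the z_c terms cancel.
Column A: 37400×ρ + (z_c − 37400)×3.21
Column B: 1670×0 + 834×0.927 + 23300×2.88 + (z_c − 1670 − 24134)×3.21
The z_c×3.21 term appears on both sides and cancels. Collect the known terms of each column as K = Σ(ρt)_known − 3.21 × (depth of known layers): K_A = 0 − 3.21×37400 = −120054; K_B = 67877.118 − 3.21×(1670 + 24134) = −14953.722.
Balance: K_A + 37400×ρ = K_B, so ρ = (K_B − K_A)/37400 = 105100/37400 = 2.81 g/cm³.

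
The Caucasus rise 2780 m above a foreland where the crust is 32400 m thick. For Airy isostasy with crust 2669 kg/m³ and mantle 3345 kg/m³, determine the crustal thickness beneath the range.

Root depth r = h ρ_c / (ρ_m − ρ_c) = 2780 m × 2669 / 676 = 10980 m.
Total thickness = T + h + r = 32400 m + 2780 m + 10980 m = 46200 m.

46200 m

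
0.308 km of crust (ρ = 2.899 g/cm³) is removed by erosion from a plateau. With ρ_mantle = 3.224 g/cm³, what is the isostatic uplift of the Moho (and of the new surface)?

0.277 km

Unloading: uplift u = e ρ_c/ρ_m = 0.308 km × 2.899/3.224 = 0.277 km.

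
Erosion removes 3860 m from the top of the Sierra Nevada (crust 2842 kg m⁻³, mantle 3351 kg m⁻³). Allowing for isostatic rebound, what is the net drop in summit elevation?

Rebound u = e ρ_c/ρ_m = 3860 m × 2842/3351 = 3274 m.
Net surface drop = e − u = 3860 m − 3274 m = e (ρ_m − ρ_c)/ρ_m = 586 m.

586 m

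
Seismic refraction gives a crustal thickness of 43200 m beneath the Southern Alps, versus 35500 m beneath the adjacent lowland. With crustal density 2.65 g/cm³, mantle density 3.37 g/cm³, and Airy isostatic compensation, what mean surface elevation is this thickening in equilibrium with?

Excess crust Δ = 43200 m − 35500 m = 7700 m, split between elevation h and root r with h + r = Δ.
Airy balance ρ_c h = (ρ_m − ρ_c) r gives r = h ρ_c/(ρ_m − ρ_c), so h (1 + ρ_c/(ρ_m − ρ_c)) = Δ, i.e. h = Δ (ρ_m − ρ_c)/ρ_m.
h = 7700 m × 0.72/3.37 = 1650 m.

1650 m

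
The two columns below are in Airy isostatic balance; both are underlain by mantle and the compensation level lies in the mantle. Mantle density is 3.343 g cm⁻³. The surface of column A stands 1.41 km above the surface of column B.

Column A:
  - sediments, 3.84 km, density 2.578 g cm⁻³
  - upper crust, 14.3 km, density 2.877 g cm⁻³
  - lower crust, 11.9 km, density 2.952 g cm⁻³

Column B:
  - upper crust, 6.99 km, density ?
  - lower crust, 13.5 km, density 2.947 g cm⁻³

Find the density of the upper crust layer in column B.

Take the compensation level at the base of the deeper column (depth z_c below the surface of column A) and equate Σ ρ_i t_i down to z_c; mantle fills any gap and the z_c terms cancel.
Column A: 3.84×2.578 + 14.3×2.877 + 11.9×2.952 + (z_c − 30.04)×3.343
Column B: 1.41×0 + 6.99×ρ + 13.5×2.947 + (z_c − 1.41 − 20.49)×3.343
The z_c×3.343 term appears on both sides and cancels. Collect the known terms of each column as K = Σ(ρt)_known − 3.343 × (depth of known layers): K_A = 86.16942 − 3.343×30.04 = −14.2543; K_B = 39.7845 − 3.343×(1.41 + 20.49) = −33.4272.
Balance: K_A = K_B + 6.99×ρ, so ρ = (K_A − K_B)/6.99 = 19.1729/6.99 = 2.74 g cm⁻³.

2.74 g cm⁻³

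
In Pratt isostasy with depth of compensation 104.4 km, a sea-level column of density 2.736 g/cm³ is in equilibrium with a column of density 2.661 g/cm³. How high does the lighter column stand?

2.94 km

ρ_ref D = ρ (D + h) → h = D (ρ_ref − ρ)/ρ.
h = 104.4 km × (2.736 − 2.661)/2.661 = 2.94 km.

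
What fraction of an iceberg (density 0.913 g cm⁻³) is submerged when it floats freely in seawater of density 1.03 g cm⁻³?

Submerged fraction = ρ_obj/ρ_fluid = 0.913/1.03 = 88.6%.

88.6%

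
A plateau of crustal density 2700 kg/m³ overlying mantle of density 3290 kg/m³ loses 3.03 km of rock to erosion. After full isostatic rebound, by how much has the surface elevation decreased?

0.543 km

Rebound u = e ρ_c/ρ_m = 3.03 km × 2700/3290 = 2.487 km.
Net surface drop = e − u = 3.03 km − 2.487 km = e (ρ_m − ρ_c)/ρ_m = 0.543 km.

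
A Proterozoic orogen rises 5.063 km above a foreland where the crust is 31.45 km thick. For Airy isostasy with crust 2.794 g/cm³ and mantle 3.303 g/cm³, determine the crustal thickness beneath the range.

Root depth r = h ρ_c / (ρ_m − ρ_c) = 5.063 km × 2.794 / 0.509 = 27.79 km.
Total thickness = T + h + r = 31.45 km + 5.063 km + 27.79 km = 64.3 km.

64.3 km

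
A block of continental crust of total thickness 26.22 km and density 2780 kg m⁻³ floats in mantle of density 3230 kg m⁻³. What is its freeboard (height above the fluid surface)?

Floating equilibrium: submerged depth d = t ρ_obj/ρ_fluid = 26.22 km × 2780/3230 = 22.57 km.
Freeboard = t − d = 26.22 km − 22.57 km = 3.65 km.

3.65 km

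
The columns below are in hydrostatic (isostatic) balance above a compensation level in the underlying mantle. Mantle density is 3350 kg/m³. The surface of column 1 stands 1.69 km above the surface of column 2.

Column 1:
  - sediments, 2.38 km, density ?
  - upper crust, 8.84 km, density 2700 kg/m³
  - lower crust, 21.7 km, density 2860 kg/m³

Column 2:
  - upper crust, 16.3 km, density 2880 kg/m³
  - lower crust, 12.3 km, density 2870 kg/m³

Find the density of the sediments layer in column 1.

2150 kg/m³

Take the compensation level at the base of the deeper column (depth z_c below the surface of column 1) and equate Σ ρ_i t_i down to z_c; mantle fills any gap and the z_c terms cancel.
Column 1: 2.38×ρ + 8.84×2700 + 21.7×2860 + (z_c − 32.92)×3350
Column 2: 1.69×0 + 16.3×2880 + 12.3×2870 + (z_c − 1.69 − 28.6)×3350
The z_c×3350 term appears on both sides and cancels. Collect the known terms of each column as K = Σ(ρt)_known − 3350 × (depth of known layers): K_1 = 85930 − 3350×32.92 = −24352; K_2 = 82245 − 3350×(1.69 + 28.6) = −19226.5.
Balance: K_1 + 2.38×ρ = K_2, so ρ = (K_2 − K_1)/2.38 = 5125.5/2.38 = 2150 kg/m³.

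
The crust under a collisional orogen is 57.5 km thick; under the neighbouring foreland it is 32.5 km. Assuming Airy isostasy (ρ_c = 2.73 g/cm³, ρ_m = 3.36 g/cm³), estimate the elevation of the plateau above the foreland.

Excess crust Δ = 57.5 km − 32.5 km = 25 km, split between elevation h and root r with h + r = Δ.
Airy balance ρ_c h = (ρ_m − ρ_c) r gives r = h ρ_c/(ρ_m − ρ_c), so h (1 + ρ_c/(ρ_m − ρ_c)) = Δ, i.e. h = Δ (ρ_m − ρ_c)/ρ_m.
h = 25 km × 0.63/3.36 = 4.69 km.

4.69 km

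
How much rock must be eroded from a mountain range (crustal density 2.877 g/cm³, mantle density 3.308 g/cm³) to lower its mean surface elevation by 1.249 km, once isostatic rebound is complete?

9.59 km

Net drop Δ = e − u = e − e ρ_c/ρ_m = e (ρ_m − ρ_c)/ρ_m.
e = Δ ρ_m/(ρ_m − ρ_c) = 1.249 km × 3.308/0.431 = 9.59 km.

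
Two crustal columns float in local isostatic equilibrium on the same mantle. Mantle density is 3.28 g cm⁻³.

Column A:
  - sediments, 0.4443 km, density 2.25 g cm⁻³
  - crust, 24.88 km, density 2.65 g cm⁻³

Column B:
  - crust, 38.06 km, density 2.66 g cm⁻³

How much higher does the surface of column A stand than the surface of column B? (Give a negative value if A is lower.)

−2.28 km

For any compensation level in the mantle, the mantle terms cancel and isostasy reduces to e = (Σt_A − Σt_B) − (Σ(ρt)_A − Σ(ρt)_B) / ρ_m.
Σt_A = 25.3243 km; Σt_B = 38.06 km; Σ(ρt)_A = 66.931675; Σ(ρt)_B = 101.2396 (in km·g cm⁻³).
e = (25.3243 − 38.06) − (66.931675 − 101.2396) / 3.28 = −2.28 km.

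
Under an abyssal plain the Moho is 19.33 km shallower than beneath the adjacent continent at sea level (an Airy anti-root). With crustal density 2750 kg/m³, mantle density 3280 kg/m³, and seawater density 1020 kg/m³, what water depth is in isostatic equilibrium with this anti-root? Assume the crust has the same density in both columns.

Replacing a thickness d of crust by seawater at the top must be balanced by replacing crust with mantle at the base: d (ρ_c − ρ_w) = a (ρ_m − ρ_c).
d = a (ρ_m − ρ_c)/(ρ_c − ρ_w) = 19.33 km × 530/1730 = 5.92 km.

5.92 km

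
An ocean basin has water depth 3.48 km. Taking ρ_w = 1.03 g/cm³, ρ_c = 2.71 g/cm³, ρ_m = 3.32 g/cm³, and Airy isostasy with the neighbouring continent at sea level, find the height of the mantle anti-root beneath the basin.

9.58 km

For local isostatic compensation: replacing crust with seawater at the top is compensated by replacing crust with mantle at the base: d (ρ_c − ρ_w) = a (ρ_m − ρ_c).
a = d (ρ_c − ρ_w)/(ρ_m − ρ_c) = 3.48 km × 1.68/0.61 = 9.58 km.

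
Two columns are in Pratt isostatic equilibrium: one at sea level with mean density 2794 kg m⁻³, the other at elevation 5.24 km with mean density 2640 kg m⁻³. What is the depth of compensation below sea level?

ρ_ref D = ρ (D + h) → D (ρ_ref − ρ) = ρ h.
D = ρ h/(ρ_ref − ρ) = 2640 × 5.24 km/(2794 − 2640) = 89.8 km.

89.8 km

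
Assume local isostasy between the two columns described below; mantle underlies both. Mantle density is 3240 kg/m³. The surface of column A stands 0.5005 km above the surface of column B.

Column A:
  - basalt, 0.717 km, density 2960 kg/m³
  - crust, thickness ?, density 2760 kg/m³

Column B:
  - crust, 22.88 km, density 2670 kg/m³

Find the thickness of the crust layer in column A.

30.1 km

Take the compensation level at the base of the deeper column (depth z_c below the surface of column A) and equate Σ ρ_i t_i down to z_c; mantle fills any gap and the z_c terms cancel.
Column A: 0.717×2960 + x×2760 + (z_c − 0.717 − x)×3240
Column B: 0.5005×0 + 22.88×2670 + (z_c − 0.5005 − 22.88)×3240
The z_c×3240 term appears on both sides and cancels. Collect the known terms of each column as K = Σ(ρt)_known − 3240 × (depth of known layers): K_A = 2122.32 − 3240×0.717 = −200.76; K_B = 61089.6 − 3240×(0.5005 + 22.88) = −14663.22.
Balance: K_A − x×(3240 − 2760) = K_B, so x = (K_A − K_B)/(3240 − 2760) = 14462.5/480 = 30.1 km.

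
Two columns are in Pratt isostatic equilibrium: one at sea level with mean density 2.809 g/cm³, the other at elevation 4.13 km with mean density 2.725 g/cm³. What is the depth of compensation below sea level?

134 km

ρ_ref D = ρ (D + h) → D (ρ_ref − ρ) = ρ h.
D = ρ h/(ρ_ref − ρ) = 2.725 × 4.13 km/(2.809 − 2.725) = 134 km.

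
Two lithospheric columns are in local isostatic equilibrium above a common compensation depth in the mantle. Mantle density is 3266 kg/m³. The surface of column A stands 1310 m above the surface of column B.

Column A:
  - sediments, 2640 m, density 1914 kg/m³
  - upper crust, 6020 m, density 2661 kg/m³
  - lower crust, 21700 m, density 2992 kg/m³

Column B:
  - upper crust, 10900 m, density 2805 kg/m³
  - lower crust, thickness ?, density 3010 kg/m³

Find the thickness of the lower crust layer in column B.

15100 m

Take the compensation level at the base of the deeper column (depth z_c below the surface of column A) and equate Σ ρ_i t_i down to z_c; mantle fills any gap and the z_c terms cancel.
Column A: 2640×1914 + 6020×2661 + 21700×2992 + (z_c − 30360)×3266
Column B: 1310×0 + 10900×2805 + x×3010 + (z_c − 1310 − 10900 − x)×3266
The z_c×3266 term appears on both sides and cancels. Collect the known terms of each column as K = Σ(ρt)_known − 3266 × (depth of known layers): K_A = 85998580 − 3266×30360 = −13157180; K_B = 30574500 − 3266×(1310 + 10900) = −9303360.
Balance: K_A = K_B − x×(3266 − 3010), so x = (K_B − K_A)/(3266 − 3010) = 3853820/256 = 15100 m.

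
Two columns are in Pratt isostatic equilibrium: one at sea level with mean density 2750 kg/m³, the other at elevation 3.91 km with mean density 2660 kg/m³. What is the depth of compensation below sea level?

ρ_ref D = ρ (D + h) → D (ρ_ref − ρ) = ρ h.
D = ρ h/(ρ_ref − ρ) = 2660 × 3.91 km/(2750 − 2660) = 116 km.

116 km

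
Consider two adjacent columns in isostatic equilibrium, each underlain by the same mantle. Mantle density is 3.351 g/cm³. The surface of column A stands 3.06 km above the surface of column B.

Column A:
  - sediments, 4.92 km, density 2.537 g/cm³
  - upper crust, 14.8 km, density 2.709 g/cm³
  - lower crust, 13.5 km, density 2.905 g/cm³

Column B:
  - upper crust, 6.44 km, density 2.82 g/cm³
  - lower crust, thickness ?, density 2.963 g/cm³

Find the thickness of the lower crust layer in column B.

Take the compensation level at the base of the deeper column (depth z_c below the surface of column A) and equate Σ ρ_i t_i down to z_c; mantle fills any gap and the z_c terms cancel.
Column A: 4.92×2.537 + 14.8×2.709 + 13.5×2.905 + (z_c − 33.22)×3.351
Column B: 3.06×0 + 6.44×2.82 + x×2.963 + (z_c − 3.06 − 6.44 − x)×3.351
The z_c×3.351 term appears on both sides and cancels. Collect the known terms of each column as K = Σ(ρt)_known − 3.351 × (depth of known layers): K_A = 91.79274 − 3.351×33.22 = −19.52748; K_B = 18.1608 − 3.351×(3.06 + 6.44) = −13.6737.
Balance: K_A = K_B − x×(3.351 − 2.963), so x = (K_B − K_A)/(3.351 − 2.963) = 5.85378/0.388 = 15.1 km.

15.1 km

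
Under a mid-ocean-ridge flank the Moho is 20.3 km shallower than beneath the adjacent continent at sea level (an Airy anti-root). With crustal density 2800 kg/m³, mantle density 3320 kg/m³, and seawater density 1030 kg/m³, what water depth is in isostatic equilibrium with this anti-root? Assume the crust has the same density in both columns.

Replacing a thickness d of crust by seawater at the top must be balanced by replacing crust with mantle at the base: d (ρ_c − ρ_w) = a (ρ_m − ρ_c).
d = a (ρ_m − ρ_c)/(ρ_c − ρ_w) = 20.3 km × 520/1770 = 5.96 km.

5.96 km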